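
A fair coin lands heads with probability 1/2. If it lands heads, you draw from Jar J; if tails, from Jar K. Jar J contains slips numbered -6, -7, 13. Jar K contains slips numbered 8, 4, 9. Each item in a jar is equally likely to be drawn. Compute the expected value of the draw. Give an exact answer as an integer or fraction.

7/2

E[X | Jar J] = (-6 − 7 + 13)/3 = 0
E[X | Jar K] = (8 + 4 + 9)/3 = 7
E[X] = (1/2)·0 + (1/2)·7 = 7/2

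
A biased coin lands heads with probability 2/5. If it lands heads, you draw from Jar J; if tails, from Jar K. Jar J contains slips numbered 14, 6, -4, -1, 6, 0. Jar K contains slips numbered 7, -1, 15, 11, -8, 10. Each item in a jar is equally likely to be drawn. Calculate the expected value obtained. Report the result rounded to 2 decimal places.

4.80

E[X | Jar J] = (14 + 6 − 4 − 1 + 6 + 0)/6 = 7/2
E[X | Jar K] = (7 − 1 + 15 + 11 − 8 + 10)/6 = 17/3
E[X] = (2/5)·7/2 + (3/5)·17/3 = 24/5 ≈ 4.80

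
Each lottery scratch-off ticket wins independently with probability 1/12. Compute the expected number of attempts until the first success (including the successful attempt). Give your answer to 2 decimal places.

12.00

For a geometric distribution, E[trials] = 1/p = 1/(1/12) = 12.
≈ 12.00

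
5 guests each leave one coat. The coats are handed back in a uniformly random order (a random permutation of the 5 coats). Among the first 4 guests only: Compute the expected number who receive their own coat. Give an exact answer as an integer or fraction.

Let Xᵢ = 1 if person i gets their own coat. For each i, P(Xᵢ=1) = 1/5.
By linearity of expectation, E[X₁+…+X_4] = 4·(1/5) = 4/5.

4/5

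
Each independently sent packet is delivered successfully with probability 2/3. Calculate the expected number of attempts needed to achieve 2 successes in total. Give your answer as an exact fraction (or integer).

3

By linearity (sum of 2 independent geometric waits), E[trials] = 2/p = 2/(2/3) = 3.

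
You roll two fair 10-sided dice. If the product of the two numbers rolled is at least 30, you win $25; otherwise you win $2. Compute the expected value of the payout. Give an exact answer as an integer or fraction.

E[payout] = (57/100)·2 + (43/100)·25 = 1189/100

1189/100 dollars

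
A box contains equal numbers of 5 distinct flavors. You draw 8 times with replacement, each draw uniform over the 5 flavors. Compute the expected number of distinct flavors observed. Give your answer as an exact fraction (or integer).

Let Xⱼ=1 if type j appears at least once. P(Xⱼ=1) = 1 − ((5−1)/5)^8 = 325089/390625.
E[#distinct] = 5·325089/390625 = 325089/78125.

325089/78125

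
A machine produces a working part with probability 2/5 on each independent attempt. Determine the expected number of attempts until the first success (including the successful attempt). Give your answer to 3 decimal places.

For a geometric distribution, E[trials] = 1/p = 1/(2/5) = 5/2.
≈ 2.500

2.500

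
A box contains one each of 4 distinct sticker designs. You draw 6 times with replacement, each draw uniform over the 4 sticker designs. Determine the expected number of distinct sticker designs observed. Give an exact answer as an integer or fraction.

3367/1024

Let Xⱼ=1 if type j appears at least once. P(Xⱼ=1) = 1 − ((4−1)/4)^6 = 3367/4096.
E[#distinct] = 4·3367/4096 = 3367/1024.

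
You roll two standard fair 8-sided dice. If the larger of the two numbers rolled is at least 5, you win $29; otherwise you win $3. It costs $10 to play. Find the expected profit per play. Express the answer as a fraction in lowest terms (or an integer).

25/2 dollars

E[payout] = (1/4)·3 + (3/4)·29 = 45/2
Expected profit = 45/2 − 10 = 25/2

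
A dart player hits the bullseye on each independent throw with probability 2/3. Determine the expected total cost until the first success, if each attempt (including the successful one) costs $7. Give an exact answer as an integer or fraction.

E[#attempts] = 1/p = 3/2; E[cost] = 7·3/2 = 21/2.

21/2 dollars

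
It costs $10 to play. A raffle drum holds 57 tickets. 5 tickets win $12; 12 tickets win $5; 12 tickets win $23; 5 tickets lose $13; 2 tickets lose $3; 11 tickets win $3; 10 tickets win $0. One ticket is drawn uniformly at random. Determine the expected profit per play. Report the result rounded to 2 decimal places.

E[payout] = (5/57)·12 + (12/57)·5 + (12/57)·23 + (5/57)·(-13) + (2/57)·(-3) + (11/57)·3 + (10/57)·0 = 358/57
Expected profit = 358/57 − 10 = -212/57 ≈ -$3.72

-$3.72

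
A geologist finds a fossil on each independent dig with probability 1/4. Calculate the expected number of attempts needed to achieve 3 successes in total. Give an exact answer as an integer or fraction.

By linearity (sum of 3 independent geometric waits), E[trials] = 3/p = 3/(1/4) = 12.

12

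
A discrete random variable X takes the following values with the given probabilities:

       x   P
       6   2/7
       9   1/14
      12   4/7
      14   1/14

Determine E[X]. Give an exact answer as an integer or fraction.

143/14

E[X] = (2/7)·6 + (1/14)·9 + (4/7)·12 + (1/14)·14
     = 143/14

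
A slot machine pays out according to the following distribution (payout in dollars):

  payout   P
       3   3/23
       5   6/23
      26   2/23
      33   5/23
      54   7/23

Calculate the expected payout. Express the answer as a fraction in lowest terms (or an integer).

634/23 dollars

E[X] = (3/23)·3 + (6/23)·5 + (2/23)·26 + (5/23)·33 + (7/23)·54
     = 634/23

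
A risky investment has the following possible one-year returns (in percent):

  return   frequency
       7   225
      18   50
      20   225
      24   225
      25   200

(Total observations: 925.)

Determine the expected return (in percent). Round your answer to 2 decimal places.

18.78

Total = 925, so P(return=7) = 225/925, etc.
E[X] = (9/37)·7 + (2/37)·18 + (9/37)·20 + (9/37)·24 + (8/37)·25
     = 695/37 ≈ 18.78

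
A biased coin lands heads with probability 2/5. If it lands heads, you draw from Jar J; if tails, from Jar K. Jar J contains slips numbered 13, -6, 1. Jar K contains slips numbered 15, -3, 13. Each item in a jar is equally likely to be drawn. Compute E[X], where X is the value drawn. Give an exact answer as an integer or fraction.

E[X | Jar J] = (13 − 6 + 1)/3 = 8/3
E[X | Jar K] = (15 − 3 + 13)/3 = 25/3
E[X] = (2/5)·8/3 + (3/5)·25/3 = 91/15

91/15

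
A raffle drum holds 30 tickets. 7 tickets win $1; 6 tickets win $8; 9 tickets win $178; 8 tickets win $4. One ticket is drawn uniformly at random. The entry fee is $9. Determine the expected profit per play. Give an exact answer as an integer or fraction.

473/10 dollars

E[payout] = (7/30)·1 + (6/30)·8 + (9/30)·178 + (8/30)·4 = 563/10
Expected profit = 563/10 − 9 = 473/10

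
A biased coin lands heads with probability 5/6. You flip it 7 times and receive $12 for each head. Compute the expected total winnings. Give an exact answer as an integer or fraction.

E[#heads] = 7·5/6 = 35/6 (linearity over flips).
E[winnings] = 12·35/6 = 70.

$70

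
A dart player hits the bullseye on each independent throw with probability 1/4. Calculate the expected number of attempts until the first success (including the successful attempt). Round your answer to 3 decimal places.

For a geometric distribution, E[trials] = 1/p = 1/(1/4) = 4.
≈ 4.000

4.000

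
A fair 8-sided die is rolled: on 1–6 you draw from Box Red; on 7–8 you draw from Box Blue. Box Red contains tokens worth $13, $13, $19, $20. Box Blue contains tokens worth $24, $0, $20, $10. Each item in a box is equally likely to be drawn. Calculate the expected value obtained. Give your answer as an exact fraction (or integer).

249/16 dollars

E[X | Box Red] = (13 + 13 + 19 + 20)/4 = 65/4
E[X | Box Blue] = (24 + 0 + 20 + 10)/4 = 27/2
E[X] = (3/4)·65/4 + (1/4)·27/2 = 249/16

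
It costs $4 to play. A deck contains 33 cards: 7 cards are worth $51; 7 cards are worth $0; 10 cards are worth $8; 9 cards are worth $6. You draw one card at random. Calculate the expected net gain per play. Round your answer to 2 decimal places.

$10.88

E[payout] = (7/33)·51 + (7/33)·0 + (10/33)·8 + (9/33)·6 = 491/33
Expected profit = 491/33 − 4 = 359/33 ≈ $10.88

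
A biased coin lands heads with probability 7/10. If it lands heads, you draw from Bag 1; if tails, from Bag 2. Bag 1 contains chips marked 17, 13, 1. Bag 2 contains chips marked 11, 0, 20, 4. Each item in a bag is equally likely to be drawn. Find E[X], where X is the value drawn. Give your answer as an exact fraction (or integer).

E[X | Bag 1] = (17 + 13 + 1)/3 = 31/3
E[X | Bag 2] = (11 + 0 + 20 + 4)/4 = 35/4
E[X] = (7/10)·31/3 + (3/10)·35/4 = 1183/120

1183/120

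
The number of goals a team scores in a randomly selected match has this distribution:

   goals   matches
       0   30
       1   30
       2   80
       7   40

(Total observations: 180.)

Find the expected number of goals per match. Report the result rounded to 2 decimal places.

2.61

Total = 180, so P(goals=0) = 30/180, etc.
E[X] = (1/6)·0 + (1/6)·1 + (4/9)·2 + (2/9)·7
     = 47/18 ≈ 2.61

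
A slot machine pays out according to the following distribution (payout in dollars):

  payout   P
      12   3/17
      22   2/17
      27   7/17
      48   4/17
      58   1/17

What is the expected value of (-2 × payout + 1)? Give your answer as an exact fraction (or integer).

-1021/17

E[-2x+1] = (3/17)·(-23) + (2/17)·(-43) + (7/17)·(-53) + (4/17)·(-95) + (1/17)·(-115)
     = -1021/17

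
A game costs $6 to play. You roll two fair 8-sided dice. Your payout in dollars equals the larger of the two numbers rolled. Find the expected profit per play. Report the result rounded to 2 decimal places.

-$0.19

Distribution of the larger of the two numbers rolled: 1 w.p. 1/64, 2 w.p. 3/64, 3 w.p. 5/64, 4 w.p. 7/64, 5 w.p. 9/64, 6 w.p. 11/64, …
E[payout] = (1/64)·1 + (3/64)·2 + (5/64)·3 + (7/64)·4 + (9/64)·5 + (11/64)·6 + (13/64)·7 + (15/64)·8 = 93/16
Expected profit = 93/16 − 6 = -3/16 ≈ -$0.19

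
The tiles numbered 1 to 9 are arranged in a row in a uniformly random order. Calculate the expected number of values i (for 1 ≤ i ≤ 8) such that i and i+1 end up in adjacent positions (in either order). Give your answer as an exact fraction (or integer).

16/9

For each i ∈ {1,…,8}, let Xᵢ = 1 if i and i+1 are adjacent. P(Xᵢ=1) = 2·(9−1)!/9! = 2/9.
By linearity, E[ΣXᵢ] = (8)·(2/9) = 16/9.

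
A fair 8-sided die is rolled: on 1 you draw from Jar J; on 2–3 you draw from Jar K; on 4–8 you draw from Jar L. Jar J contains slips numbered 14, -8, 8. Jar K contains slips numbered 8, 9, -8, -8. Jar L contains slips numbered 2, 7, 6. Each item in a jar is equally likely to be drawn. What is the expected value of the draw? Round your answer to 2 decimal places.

E[X | Jar J] = (14 − 8 + 8)/3 = 14/3
E[X | Jar K] = (8 + 9 − 8 − 8)/4 = 1/4
E[X | Jar L] = (2 + 7 + 6)/3 = 5
E[X] = (1/8)·14/3 + (1/4)·1/4 + (5/8)·5 = 181/48 ≈ 3.77

3.77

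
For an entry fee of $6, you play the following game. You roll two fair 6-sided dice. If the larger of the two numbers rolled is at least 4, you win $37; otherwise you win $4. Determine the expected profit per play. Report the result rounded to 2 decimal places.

$22.75

E[payout] = (1/4)·4 + (3/4)·37 = 115/4
Expected profit = 115/4 − 6 = 91/4 ≈ $22.75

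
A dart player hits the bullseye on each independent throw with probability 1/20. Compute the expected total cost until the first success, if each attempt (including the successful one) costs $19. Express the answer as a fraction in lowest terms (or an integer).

$380

E[#attempts] = 1/p = 20; E[cost] = 19·20 = 380.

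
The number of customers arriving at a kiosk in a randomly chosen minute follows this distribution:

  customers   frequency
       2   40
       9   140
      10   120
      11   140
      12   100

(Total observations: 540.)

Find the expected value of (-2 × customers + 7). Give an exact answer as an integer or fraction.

-113/9

Total = 540, so P(customers=2) = 40/540, etc.
E[-2x+7] = (2/27)·3 + (7/27)·(-11) + (2/9)·(-13) + (7/27)·(-15) + (5/27)·(-17)
     = -113/9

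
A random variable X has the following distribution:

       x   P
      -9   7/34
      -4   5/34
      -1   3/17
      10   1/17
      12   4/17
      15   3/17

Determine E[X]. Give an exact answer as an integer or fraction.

E[X] = (7/34)·(-9) + (5/34)·(-4) + (3/17)·(-1) + (1/17)·10 + (4/17)·12 + (3/17)·15
     = 117/34

117/34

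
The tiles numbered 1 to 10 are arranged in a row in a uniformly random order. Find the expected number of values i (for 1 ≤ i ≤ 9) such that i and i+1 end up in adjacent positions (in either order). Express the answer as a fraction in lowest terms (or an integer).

For each i ∈ {1,…,9}, let Xᵢ = 1 if i and i+1 are adjacent. P(Xᵢ=1) = 2·(10−1)!/10! = 2/10.
By linearity, E[ΣXᵢ] = (9)·(2/10) = 9/5.

9/5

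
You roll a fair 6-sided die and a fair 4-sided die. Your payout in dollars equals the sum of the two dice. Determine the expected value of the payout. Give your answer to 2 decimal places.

$6.00

Distribution of the sum of the two dice: 2 w.p. 1/24, 3 w.p. 1/12, 4 w.p. 1/8, 5 w.p. 1/6, 6 w.p. 1/6, 7 w.p. 1/6, …
E[payout] = (1/24)·2 + (1/12)·3 + (1/8)·4 + (1/6)·5 + (1/6)·6 + (1/6)·7 + (1/8)·8 + (1/12)·9 + (1/24)·10 = 6
≈ $6.00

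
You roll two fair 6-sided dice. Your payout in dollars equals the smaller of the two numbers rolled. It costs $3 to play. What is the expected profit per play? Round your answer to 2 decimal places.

Distribution of the smaller of the two numbers rolled: 1 w.p. 11/36, 2 w.p. 1/4, 3 w.p. 7/36, 4 w.p. 5/36, 5 w.p. 1/12, 6 w.p. 1/36
E[payout] = (11/36)·1 + (1/4)·2 + (7/36)·3 + (5/36)·4 + (1/12)·5 + (1/36)·6 = 91/36
Expected profit = 91/36 − 3 = -17/36 ≈ -$0.47

-$0.47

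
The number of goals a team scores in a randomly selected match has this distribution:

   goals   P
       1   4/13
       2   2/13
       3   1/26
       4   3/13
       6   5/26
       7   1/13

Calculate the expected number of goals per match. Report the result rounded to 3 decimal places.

3.346

E[X] = (4/13)·1 + (2/13)·2 + (1/26)·3 + (3/13)·4 + (5/26)·6 + (1/13)·7
     = 87/26 ≈ 3.346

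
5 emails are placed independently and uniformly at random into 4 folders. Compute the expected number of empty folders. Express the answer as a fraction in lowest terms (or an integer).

243/256

Let Xⱼ=1 if folder j is empty. P(Xⱼ=1) = ((4-1)/4)^5 = 243/1024.
By linearity, E[#empty] = 4·243/1024 = 243/256.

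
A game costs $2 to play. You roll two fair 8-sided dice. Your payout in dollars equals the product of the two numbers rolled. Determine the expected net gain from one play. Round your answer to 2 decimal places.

Distribution of the product of the two numbers rolled: 1 w.p. 1/64, 2 w.p. 1/32, 3 w.p. 1/32, 4 w.p. 3/64, 5 w.p. 1/32, 6 w.p. 1/16, …
E[payout] = (1/64)·1 + (1/32)·2 + (1/32)·3 + (3/64)·4 + (1/32)·5 + (1/16)·6 + (1/32)·7 + (1/16)·8 + (1/64)·9 + (1/32)·10 + (1/16)·12 + (1/32)·14 + (1/32)·15 + (3/64)·16 + (1/32)·18 + (1/32)·20 + (1/32)·21 + (1/16)·24 + (1/64)·25 + (1/32)·28 + (1/32)·30 + (1/32)·32 + (1/32)·35 + (1/64)·36 + (1/32)·40 + (1/32)·42 + (1/32)·48 + (1/64)·49 + (1/32)·56 + (1/64)·64 = 81/4
Expected profit = 81/4 − 2 = 73/4 ≈ $18.25

$18.25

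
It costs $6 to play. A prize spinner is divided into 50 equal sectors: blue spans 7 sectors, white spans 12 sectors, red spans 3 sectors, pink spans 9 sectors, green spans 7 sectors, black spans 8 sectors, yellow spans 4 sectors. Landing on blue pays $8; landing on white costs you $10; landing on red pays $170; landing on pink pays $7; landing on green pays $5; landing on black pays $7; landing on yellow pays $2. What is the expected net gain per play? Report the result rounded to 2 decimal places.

E[payout] = (7/50)·8 + (12/50)·(-10) + (3/50)·170 + (9/50)·7 + (7/50)·5 + (8/50)·7 + (4/50)·2 = 304/25
Expected profit = 304/25 − 6 = 154/25 ≈ $6.16

$6.16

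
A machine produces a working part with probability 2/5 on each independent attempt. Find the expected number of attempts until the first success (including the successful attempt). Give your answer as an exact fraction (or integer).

For a geometric distribution, E[trials] = 1/p = 1/(2/5) = 5/2.

5/2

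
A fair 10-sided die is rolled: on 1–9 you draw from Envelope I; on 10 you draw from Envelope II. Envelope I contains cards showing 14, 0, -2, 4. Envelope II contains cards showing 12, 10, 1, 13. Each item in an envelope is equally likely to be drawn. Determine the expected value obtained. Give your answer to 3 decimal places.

E[X | Envelope I] = (14 + 0 − 2 + 4)/4 = 4
E[X | Envelope II] = (12 + 10 + 1 + 13)/4 = 9
E[X] = (9/10)·4 + (1/10)·9 = 9/2 ≈ 4.500

4.500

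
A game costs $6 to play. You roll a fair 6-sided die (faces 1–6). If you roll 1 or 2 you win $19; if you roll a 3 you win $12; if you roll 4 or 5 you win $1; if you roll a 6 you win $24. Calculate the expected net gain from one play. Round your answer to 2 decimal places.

E[payout] = (1/3)·1 + (1/6)·12 + (1/3)·19 + (1/6)·24 = 38/3
Expected profit = 38/3 − 6 = 20/3 ≈ $6.67

$6.67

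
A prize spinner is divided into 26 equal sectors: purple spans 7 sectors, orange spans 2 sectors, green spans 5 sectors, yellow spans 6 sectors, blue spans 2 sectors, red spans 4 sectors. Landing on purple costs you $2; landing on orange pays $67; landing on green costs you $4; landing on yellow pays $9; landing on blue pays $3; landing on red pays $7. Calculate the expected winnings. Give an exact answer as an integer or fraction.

94/13 dollars

E[payout] = (7/26)·(-2) + (2/26)·67 + (5/26)·(-4) + (6/26)·9 + (2/26)·3 + (4/26)·7 = 94/13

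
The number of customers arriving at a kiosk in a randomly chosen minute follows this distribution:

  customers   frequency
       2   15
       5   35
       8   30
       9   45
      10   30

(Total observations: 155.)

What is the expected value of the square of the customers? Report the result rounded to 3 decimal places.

61.290

Total = 155, so P(customers=2) = 15/155, etc.
E[X²] = (3/31)·4 + (7/31)·25 + (6/31)·64 + (9/31)·81 + (6/31)·100
     = 1900/31 ≈ 61.290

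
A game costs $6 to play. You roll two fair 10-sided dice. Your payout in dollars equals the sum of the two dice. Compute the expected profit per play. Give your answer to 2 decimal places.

$5.00

Distribution of the sum of the two dice: 2 w.p. 1/100, 3 w.p. 1/50, 4 w.p. 3/100, 5 w.p. 1/25, 6 w.p. 1/20, 7 w.p. 3/50, …
E[payout] = (1/100)·2 + (1/50)·3 + (3/100)·4 + (1/25)·5 + (1/20)·6 + (3/50)·7 + (7/100)·8 + (2/25)·9 + (9/100)·10 + (1/10)·11 + (9/100)·12 + (2/25)·13 + (7/100)·14 + (3/50)·15 + (1/20)·16 + (1/25)·17 + (3/100)·18 + (1/50)·19 + (1/100)·20 = 11
Expected profit = 11 − 6 = 5 ≈ $5.00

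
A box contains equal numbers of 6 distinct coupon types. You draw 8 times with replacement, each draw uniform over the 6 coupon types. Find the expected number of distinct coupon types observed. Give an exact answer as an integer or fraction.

1288991/279936

Let Xⱼ=1 if type j appears at least once. P(Xⱼ=1) = 1 − ((6−1)/6)^8 = 1288991/1679616.
E[#distinct] = 6·1288991/1679616 = 1288991/279936.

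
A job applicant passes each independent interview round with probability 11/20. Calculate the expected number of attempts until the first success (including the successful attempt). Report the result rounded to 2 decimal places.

For a geometric distribution, E[trials] = 1/p = 1/(11/20) = 20/11.
≈ 1.82

1.82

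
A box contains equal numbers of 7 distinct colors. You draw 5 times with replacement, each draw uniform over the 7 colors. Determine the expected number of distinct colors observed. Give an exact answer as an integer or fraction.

Let Xⱼ=1 if type j appears at least once. P(Xⱼ=1) = 1 − ((7−1)/7)^5 = 9031/16807.
E[#distinct] = 7·9031/16807 = 9031/2401.

9031/2401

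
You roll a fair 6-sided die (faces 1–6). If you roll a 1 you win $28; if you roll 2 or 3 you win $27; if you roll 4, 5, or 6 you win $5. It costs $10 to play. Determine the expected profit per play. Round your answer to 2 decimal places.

$6.17

E[payout] = (1/2)·5 + (1/3)·27 + (1/6)·28 = 97/6
Expected profit = 97/6 − 10 = 37/6 ≈ $6.17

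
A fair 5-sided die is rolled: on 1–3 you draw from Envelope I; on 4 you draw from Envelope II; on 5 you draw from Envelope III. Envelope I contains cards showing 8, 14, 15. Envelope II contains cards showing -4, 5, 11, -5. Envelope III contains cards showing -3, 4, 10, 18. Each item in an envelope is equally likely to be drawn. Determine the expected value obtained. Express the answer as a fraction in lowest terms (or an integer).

E[X | Envelope I] = (8 + 14 + 15)/3 = 37/3
E[X | Envelope II] = (-4 + 5 + 11 − 5)/4 = 7/4
E[X | Envelope III] = (-3 + 4 + 10 + 18)/4 = 29/4
E[X] = (3/5)·37/3 + (1/5)·7/4 + (1/5)·29/4 = 46/5

46/5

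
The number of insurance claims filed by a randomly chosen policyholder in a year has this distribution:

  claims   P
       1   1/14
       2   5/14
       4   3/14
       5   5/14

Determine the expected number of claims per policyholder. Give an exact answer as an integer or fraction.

24/7

E[X] = (1/14)·1 + (5/14)·2 + (3/14)·4 + (5/14)·5
     = 24/7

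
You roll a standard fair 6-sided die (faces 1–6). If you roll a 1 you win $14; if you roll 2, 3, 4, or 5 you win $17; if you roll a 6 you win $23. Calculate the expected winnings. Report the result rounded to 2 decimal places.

$17.50

E[payout] = (1/6)·14 + (2/3)·17 + (1/6)·23 = 35/2
≈ $17.50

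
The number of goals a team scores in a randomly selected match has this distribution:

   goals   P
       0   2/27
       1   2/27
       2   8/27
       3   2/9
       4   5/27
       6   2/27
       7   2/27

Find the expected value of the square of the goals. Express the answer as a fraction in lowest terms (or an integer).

338/27

E[X²] = (2/27)·0 + (2/27)·1 + (8/27)·4 + (2/9)·9 + (5/27)·16 + (2/27)·36 + (2/27)·49
     = 338/27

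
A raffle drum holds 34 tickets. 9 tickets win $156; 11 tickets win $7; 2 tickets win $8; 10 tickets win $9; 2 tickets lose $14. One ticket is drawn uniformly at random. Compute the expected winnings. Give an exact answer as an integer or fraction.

1559/34 dollars

E[payout] = (9/34)·156 + (11/34)·7 + (2/34)·8 + (10/34)·9 + (2/34)·(-14) = 1559/34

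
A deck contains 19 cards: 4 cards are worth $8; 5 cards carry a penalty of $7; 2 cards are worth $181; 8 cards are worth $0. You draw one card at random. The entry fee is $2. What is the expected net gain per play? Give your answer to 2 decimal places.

E[payout] = (4/19)·8 + (5/19)·(-7) + (2/19)·181 + (8/19)·0 = 359/19
Expected profit = 359/19 − 2 = 321/19 ≈ $16.89

$16.89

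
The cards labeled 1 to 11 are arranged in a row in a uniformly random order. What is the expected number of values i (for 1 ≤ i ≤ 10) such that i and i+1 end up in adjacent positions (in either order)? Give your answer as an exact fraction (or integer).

For each i ∈ {1,…,10}, let Xᵢ = 1 if i and i+1 are adjacent. P(Xᵢ=1) = 2·(11−1)!/11! = 2/11.
By linearity, E[ΣXᵢ] = (10)·(2/11) = 20/11.

20/11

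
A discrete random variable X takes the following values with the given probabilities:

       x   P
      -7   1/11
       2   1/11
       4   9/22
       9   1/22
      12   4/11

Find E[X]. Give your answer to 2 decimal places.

5.95

E[X] = (1/11)·(-7) + (1/11)·2 + (9/22)·4 + (1/22)·9 + (4/11)·12
     = 131/22 ≈ 5.95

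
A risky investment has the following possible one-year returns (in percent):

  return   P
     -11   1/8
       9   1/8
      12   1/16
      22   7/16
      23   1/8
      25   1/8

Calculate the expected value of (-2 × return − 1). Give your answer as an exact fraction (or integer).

-133/4

E[-2x-1] = (1/8)·21 + (1/8)·(-19) + (1/16)·(-25) + (7/16)·(-45) + (1/8)·(-47) + (1/8)·(-51)
     = -133/4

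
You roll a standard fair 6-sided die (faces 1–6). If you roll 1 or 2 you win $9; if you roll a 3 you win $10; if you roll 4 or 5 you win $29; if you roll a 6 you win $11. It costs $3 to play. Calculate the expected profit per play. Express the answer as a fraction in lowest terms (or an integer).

E[payout] = (1/3)·9 + (1/6)·10 + (1/6)·11 + (1/3)·29 = 97/6
Expected profit = 97/6 − 3 = 79/6

79/6 dollars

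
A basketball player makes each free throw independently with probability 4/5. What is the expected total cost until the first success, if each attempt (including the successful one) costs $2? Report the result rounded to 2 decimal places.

$2.50

E[#attempts] = 1/p = 5/4; E[cost] = 2·5/4 = 5/2.
≈ 2.50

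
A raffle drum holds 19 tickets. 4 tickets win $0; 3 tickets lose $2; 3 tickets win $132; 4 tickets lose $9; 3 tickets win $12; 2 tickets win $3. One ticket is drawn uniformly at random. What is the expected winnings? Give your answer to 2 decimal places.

E[payout] = (4/19)·0 + (3/19)·(-2) + (3/19)·132 + (4/19)·(-9) + (3/19)·12 + (2/19)·3 = 396/19
≈ $20.84

$20.84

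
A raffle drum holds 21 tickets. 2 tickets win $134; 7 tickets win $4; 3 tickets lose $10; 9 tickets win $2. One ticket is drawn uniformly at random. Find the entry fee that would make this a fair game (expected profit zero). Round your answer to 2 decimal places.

$13.52

E[payout] = (2/21)·134 + (7/21)·4 + (3/21)·(-10) + (9/21)·2 = 284/21
Fair fee = E[payout] = 284/21 ≈ $13.52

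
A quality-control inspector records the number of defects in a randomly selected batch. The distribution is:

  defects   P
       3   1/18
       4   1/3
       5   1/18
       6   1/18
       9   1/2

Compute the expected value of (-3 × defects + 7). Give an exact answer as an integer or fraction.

-77/6

E[-3x+7] = (1/18)·(-2) + (1/3)·(-5) + (1/18)·(-8) + (1/18)·(-11) + (1/2)·(-20)
     = -77/6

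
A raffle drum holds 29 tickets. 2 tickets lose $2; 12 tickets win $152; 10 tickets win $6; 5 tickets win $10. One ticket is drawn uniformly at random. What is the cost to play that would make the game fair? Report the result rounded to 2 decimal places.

E[payout] = (2/29)·(-2) + (12/29)·152 + (10/29)·6 + (5/29)·10 = 1930/29
Fair fee = E[payout] = 1930/29 ≈ $66.55

$66.55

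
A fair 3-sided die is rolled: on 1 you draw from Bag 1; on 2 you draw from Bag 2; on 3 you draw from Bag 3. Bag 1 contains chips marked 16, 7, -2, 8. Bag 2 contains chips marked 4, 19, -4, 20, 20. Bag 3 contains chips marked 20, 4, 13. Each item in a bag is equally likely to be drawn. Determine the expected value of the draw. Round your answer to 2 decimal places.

E[X | Bag 1] = (16 + 7 − 2 + 8)/4 = 29/4
E[X | Bag 2] = (4 + 19 − 4 + 20 + 20)/5 = 59/5
E[X | Bag 3] = (20 + 4 + 13)/3 = 37/3
E[X] = (1/3)·29/4 + (1/3)·59/5 + (1/3)·37/3 = 1883/180 ≈ 10.46

10.46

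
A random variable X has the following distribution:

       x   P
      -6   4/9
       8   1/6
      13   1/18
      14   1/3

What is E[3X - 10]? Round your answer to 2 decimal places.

E[3x-10] = (4/9)·(-28) + (1/6)·14 + (1/18)·29 + (1/3)·32
     = 13/6 ≈ 2.17

2.17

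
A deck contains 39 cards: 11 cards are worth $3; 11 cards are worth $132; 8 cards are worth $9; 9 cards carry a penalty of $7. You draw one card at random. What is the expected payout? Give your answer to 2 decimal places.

E[payout] = (11/39)·3 + (11/39)·132 + (8/39)·9 + (9/39)·(-7) = 498/13
≈ $38.31

$38.31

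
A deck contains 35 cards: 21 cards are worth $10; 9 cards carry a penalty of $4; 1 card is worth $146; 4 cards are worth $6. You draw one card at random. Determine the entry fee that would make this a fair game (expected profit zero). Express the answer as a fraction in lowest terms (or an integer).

344/35 dollars

E[payout] = (21/35)·10 + (9/35)·(-4) + (1/35)·146 + (4/35)·6 = 344/35
Fair fee = E[payout] = 344/35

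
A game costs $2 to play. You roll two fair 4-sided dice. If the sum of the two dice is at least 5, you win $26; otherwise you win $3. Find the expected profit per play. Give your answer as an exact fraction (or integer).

E[payout] = (3/8)·3 + (5/8)·26 = 139/8
Expected profit = 139/8 − 2 = 123/8

123/8 dollars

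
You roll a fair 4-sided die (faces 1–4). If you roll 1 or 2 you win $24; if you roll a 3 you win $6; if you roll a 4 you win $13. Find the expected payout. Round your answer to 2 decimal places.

E[payout] = (1/4)·6 + (1/4)·13 + (1/2)·24 = 67/4
≈ $16.75

$16.75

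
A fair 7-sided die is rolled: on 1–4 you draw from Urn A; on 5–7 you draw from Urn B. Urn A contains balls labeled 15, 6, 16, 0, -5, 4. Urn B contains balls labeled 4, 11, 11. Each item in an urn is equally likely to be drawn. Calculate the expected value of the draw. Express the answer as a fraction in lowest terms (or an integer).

50/7

E[X | Urn A] = (15 + 6 + 16 + 0 − 5 + 4)/6 = 6
E[X | Urn B] = (4 + 11 + 11)/3 = 26/3
E[X] = (4/7)·6 + (3/7)·26/3 = 50/7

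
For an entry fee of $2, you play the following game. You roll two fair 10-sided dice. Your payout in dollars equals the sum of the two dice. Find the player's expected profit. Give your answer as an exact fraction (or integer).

$9

Distribution of the sum of the two dice: 2 w.p. 1/100, 3 w.p. 1/50, 4 w.p. 3/100, 5 w.p. 1/25, 6 w.p. 1/20, 7 w.p. 3/50, …
E[payout] = (1/100)·2 + (1/50)·3 + (3/100)·4 + (1/25)·5 + (1/20)·6 + (3/50)·7 + (7/100)·8 + (2/25)·9 + (9/100)·10 + (1/10)·11 + (9/100)·12 + (2/25)·13 + (7/100)·14 + (3/50)·15 + (1/20)·16 + (1/25)·17 + (3/100)·18 + (1/50)·19 + (1/100)·20 = 11
Expected profit = 11 − 2 = 9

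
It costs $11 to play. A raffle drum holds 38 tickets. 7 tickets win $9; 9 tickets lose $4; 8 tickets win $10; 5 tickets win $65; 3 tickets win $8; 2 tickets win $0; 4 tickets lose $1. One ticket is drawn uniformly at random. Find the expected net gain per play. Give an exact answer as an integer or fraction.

E[payout] = (7/38)·9 + (9/38)·(-4) + (8/38)·10 + (5/38)·65 + (3/38)·8 + (2/38)·0 + (4/38)·(-1) = 226/19
Expected profit = 226/19 − 11 = 17/19

17/19 dollars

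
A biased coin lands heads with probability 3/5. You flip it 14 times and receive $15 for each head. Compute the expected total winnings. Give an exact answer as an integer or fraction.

$126

E[#heads] = 14·3/5 = 42/5 (linearity over flips).
E[winnings] = 15·42/5 = 126.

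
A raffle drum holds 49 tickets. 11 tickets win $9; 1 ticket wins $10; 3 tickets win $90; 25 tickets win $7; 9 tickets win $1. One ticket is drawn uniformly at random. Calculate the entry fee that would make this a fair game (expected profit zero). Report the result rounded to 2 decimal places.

$11.49

E[payout] = (11/49)·9 + (1/49)·10 + (3/49)·90 + (25/49)·7 + (9/49)·1 = 563/49
Fair fee = E[payout] = 563/49 ≈ $11.49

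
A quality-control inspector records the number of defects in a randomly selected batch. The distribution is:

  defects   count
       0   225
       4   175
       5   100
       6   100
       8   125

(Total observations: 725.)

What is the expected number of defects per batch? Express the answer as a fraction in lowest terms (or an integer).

Total = 725, so P(defects=0) = 225/725, etc.
E[X] = (9/29)·0 + (7/29)·4 + (4/29)·5 + (4/29)·6 + (5/29)·8
     = 112/29

112/29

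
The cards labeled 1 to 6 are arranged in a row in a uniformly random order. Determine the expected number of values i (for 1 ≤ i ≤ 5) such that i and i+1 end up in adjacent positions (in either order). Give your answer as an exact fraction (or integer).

For each i ∈ {1,…,5}, let Xᵢ = 1 if i and i+1 are adjacent. P(Xᵢ=1) = 2·(6−1)!/6! = 2/6.
By linearity, E[ΣXᵢ] = (5)·(2/6) = 5/3.

5/3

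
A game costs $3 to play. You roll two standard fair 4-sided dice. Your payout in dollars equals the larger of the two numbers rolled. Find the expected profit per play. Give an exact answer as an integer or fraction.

Distribution of the larger of the two numbers rolled: 1 w.p. 1/16, 2 w.p. 3/16, 3 w.p. 5/16, 4 w.p. 7/16
E[payout] = (1/16)·1 + (3/16)·2 + (5/16)·3 + (7/16)·4 = 25/8
Expected profit = 25/8 − 3 = 1/8

1/8 dollars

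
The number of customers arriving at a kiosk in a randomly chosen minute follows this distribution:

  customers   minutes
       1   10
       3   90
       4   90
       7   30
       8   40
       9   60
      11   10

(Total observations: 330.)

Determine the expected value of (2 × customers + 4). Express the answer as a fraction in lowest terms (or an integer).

496/33

Total = 330, so P(customers=1) = 10/330, etc.
E[2x+4] = (1/33)·6 + (3/11)·10 + (3/11)·12 + (1/11)·18 + (4/33)·20 + (2/11)·22 + (1/33)·26
     = 496/33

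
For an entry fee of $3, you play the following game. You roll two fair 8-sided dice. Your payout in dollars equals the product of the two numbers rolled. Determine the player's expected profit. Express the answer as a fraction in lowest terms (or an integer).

69/4 dollars

Distribution of the product of the two numbers rolled: 1 w.p. 1/64, 2 w.p. 1/32, 3 w.p. 1/32, 4 w.p. 3/64, 5 w.p. 1/32, 6 w.p. 1/16, …
E[payout] = (1/64)·1 + (1/32)·2 + (1/32)·3 + (3/64)·4 + (1/32)·5 + (1/16)·6 + (1/32)·7 + (1/16)·8 + (1/64)·9 + (1/32)·10 + (1/16)·12 + (1/32)·14 + (1/32)·15 + (3/64)·16 + (1/32)·18 + (1/32)·20 + (1/32)·21 + (1/16)·24 + (1/64)·25 + (1/32)·28 + (1/32)·30 + (1/32)·32 + (1/32)·35 + (1/64)·36 + (1/32)·40 + (1/32)·42 + (1/32)·48 + (1/64)·49 + (1/32)·56 + (1/64)·64 = 81/4
Expected profit = 81/4 − 3 = 69/4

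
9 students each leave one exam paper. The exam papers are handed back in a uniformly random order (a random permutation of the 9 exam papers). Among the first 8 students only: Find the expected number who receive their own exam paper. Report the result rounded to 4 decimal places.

0.8889

Let Xᵢ = 1 if person i gets their own exam paper. For each i, P(Xᵢ=1) = 1/9.
By linearity of expectation, E[X₁+…+X_8] = 8·(1/9) = 8/9.
≈ 0.8889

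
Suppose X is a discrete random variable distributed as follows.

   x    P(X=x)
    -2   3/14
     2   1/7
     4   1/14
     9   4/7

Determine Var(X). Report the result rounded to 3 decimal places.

20.918

E[X] = (3/14)·(-2) + (1/7)·2 + (1/14)·4 + (4/7)·9 = 37/7
E[X²] = (3/14)·4 + (1/7)·4 + (1/14)·16 + (4/7)·81 = 342/7
Var(X) = 342/7 − (37/7)² = 1025/49 ≈ 20.918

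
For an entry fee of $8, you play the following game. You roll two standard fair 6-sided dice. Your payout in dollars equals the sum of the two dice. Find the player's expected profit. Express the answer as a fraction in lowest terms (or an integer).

Distribution of the sum of the two dice: 2 w.p. 1/36, 3 w.p. 1/18, 4 w.p. 1/12, 5 w.p. 1/9, 6 w.p. 5/36, 7 w.p. 1/6, …
E[payout] = (1/36)·2 + (1/18)·3 + (1/12)·4 + (1/9)·5 + (5/36)·6 + (1/6)·7 + (5/36)·8 + (1/9)·9 + (1/12)·10 + (1/18)·11 + (1/36)·12 = 7
Expected profit = 7 − 8 = -1

-$1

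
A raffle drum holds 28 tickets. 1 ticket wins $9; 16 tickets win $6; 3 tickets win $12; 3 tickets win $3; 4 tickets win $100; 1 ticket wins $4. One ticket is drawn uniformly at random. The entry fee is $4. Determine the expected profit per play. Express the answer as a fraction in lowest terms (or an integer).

E[payout] = (1/28)·9 + (16/28)·6 + (3/28)·12 + (3/28)·3 + (4/28)·100 + (1/28)·4 = 277/14
Expected profit = 277/14 − 4 = 221/14

221/14 dollars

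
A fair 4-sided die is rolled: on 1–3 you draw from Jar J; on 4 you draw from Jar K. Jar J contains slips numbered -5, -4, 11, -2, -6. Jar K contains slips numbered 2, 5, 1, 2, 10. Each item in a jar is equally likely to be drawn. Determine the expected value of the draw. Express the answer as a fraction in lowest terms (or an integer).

E[X | Jar J] = (-5 − 4 + 11 − 2 − 6)/5 = -6/5
E[X | Jar K] = (2 + 5 + 1 + 2 + 10)/5 = 4
E[X] = (3/4)·(-6/5) + (1/4)·4 = 1/10

1/10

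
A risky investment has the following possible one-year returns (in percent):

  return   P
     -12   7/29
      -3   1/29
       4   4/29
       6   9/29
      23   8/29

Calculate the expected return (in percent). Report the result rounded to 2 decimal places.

E[X] = (7/29)·(-12) + (1/29)·(-3) + (4/29)·4 + (9/29)·6 + (8/29)·23
     = 167/29 ≈ 5.76

5.76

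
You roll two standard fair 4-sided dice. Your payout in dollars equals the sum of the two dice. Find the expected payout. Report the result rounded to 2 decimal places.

$5.00

Distribution of the sum of the two dice: 2 w.p. 1/16, 3 w.p. 1/8, 4 w.p. 3/16, 5 w.p. 1/4, 6 w.p. 3/16, 7 w.p. 1/8, …
E[payout] = (1/16)·2 + (1/8)·3 + (3/16)·4 + (1/4)·5 + (3/16)·6 + (1/8)·7 + (1/16)·8 = 5
≈ $5.00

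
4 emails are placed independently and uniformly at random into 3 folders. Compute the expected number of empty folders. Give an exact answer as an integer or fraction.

16/27

Let Xⱼ=1 if folder j is empty. P(Xⱼ=1) = ((3-1)/3)^4 = 16/81.
By linearity, E[#empty] = 3·16/81 = 16/27.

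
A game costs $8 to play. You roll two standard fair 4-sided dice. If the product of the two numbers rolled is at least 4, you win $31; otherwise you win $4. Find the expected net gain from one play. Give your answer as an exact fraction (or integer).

E[payout] = (5/16)·4 + (11/16)·31 = 361/16
Expected profit = 361/16 − 8 = 233/16

233/16 dollars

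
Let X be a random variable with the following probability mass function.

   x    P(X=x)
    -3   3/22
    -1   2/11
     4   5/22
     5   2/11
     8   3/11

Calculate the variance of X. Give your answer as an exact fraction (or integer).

7465/484

E[X] = (3/22)·(-3) + (2/11)·(-1) + (5/22)·4 + (2/11)·5 + (3/11)·8 = 75/22
E[X²] = (3/22)·9 + (2/11)·1 + (5/22)·16 + (2/11)·25 + (3/11)·64 = 595/22
Var(X) = 595/22 − (75/22)² = 7465/484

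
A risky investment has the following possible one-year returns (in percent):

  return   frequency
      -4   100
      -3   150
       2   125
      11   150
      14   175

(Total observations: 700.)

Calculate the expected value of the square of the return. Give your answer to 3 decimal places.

Total = 700, so P(return=-4) = 100/700, etc.
E[X²] = (1/7)·16 + (3/14)·9 + (5/28)·4 + (3/14)·121 + (1/4)·196
     = 559/7 ≈ 79.857

79.857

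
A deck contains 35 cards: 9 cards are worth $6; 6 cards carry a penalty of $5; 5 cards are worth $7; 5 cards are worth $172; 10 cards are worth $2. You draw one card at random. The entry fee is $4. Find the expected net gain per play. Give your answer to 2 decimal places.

E[payout] = (9/35)·6 + (6/35)·(-5) + (5/35)·7 + (5/35)·172 + (10/35)·2 = 939/35
Expected profit = 939/35 − 4 = 799/35 ≈ $22.83

$22.83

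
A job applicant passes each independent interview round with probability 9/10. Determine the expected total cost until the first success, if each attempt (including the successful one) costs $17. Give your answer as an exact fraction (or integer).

E[#attempts] = 1/p = 10/9; E[cost] = 17·10/9 = 170/9.

170/9 dollars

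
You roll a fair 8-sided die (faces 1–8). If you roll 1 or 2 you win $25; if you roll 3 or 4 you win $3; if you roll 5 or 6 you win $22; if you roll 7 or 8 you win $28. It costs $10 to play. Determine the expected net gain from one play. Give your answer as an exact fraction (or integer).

E[payout] = (1/4)·3 + (1/4)·22 + (1/4)·25 + (1/4)·28 = 39/2
Expected profit = 39/2 − 10 = 19/2

19/2 dollars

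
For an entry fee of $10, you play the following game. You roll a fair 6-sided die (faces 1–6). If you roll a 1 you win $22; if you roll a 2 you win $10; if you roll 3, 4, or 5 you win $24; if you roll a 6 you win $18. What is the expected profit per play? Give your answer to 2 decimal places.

E[payout] = (1/6)·10 + (1/6)·18 + (1/6)·22 + (1/2)·24 = 61/3
Expected profit = 61/3 − 10 = 31/3 ≈ $10.33

$10.33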